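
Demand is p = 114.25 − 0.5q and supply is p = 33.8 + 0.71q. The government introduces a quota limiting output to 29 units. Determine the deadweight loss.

Competitive equilibrium: 114.25 − 0.5q = 33.8 + 0.71q → q* = 66.4876, p* = 81.0062.
At q = 29: demand price = 114.25 − 0.5·29 = 99.75; supply price = 33.8 + 0.71·29 = 54.39.
Δq = 66.4876 − 29 = 37.4876; wedge = 99.75 − 54.39 = 45.36.
Deadweight loss = ½ × 37.4876 × 45.36 = 850.22.

850.22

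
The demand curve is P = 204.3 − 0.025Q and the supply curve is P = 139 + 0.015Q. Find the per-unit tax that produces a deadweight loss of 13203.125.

32.5

Competitive equilibrium: 204.3 − 0.025Q = 139 + 0.015Q → Q* = 1632.5, P* = 163.4875.
A tax t gives ΔQ = t/0.04 and wedge t, so DWL = t²/0.08.
t²/0.08 = 13203.125 → t² = 1056.25 → t = 32.5.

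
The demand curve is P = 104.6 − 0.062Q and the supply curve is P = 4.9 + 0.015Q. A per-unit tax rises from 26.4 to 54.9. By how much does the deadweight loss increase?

Competitive equilibrium: 104.6 − 0.062Q = 4.9 + 0.015Q → Q* = 1294.8052, P* = 24.3221.
For a per-unit tax t: ΔQ = t/0.077, so DWL = ½·t·(t/0.077) = t²/0.154.
At t = 26.4: DWL = 4525.714. At t = 54.9: DWL = 19571.494.
Increase = 19571.494 − 4525.714 = 15045.78.

15045.78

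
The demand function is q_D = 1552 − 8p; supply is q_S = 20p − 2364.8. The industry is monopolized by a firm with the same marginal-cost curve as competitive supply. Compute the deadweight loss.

In inverse form: demand p = 194 − 0.125q, supply p = 118.24 + 0.05q.
Competitive equilibrium: 194 − 0.125q = 118.24 + 0.05q → q* = 432.9143, p* = 139.8857.
Marginal revenue: MR = 194 − 0.25q. Set MR = MC: 194 − 0.25q = 118.24 + 0.05q → q_m = 252.5333.
Price p_m = 194 − 0.125·252.5333 = 162.4333; MC(q_m) = 118.24 + 0.05·252.5333 = 130.8667.
Competitive q* = 432.9143, so Δq = 180.381; wedge = 162.4333 − 130.8667 = 31.5666.
Welfare loss = ½ × 180.381 × 31.5666 = 2847.01.

2847.01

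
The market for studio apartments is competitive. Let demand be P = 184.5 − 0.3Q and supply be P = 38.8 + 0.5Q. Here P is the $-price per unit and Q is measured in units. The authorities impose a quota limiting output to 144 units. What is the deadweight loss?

$581.41

Competitive equilibrium: 184.5 − 0.3Q = 38.8 + 0.5Q → Q* = 182.125, P* = 129.8625.
At Q = 144: demand price = 184.5 − 0.3·144 = 141.3; supply price = 38.8 + 0.5·144 = 110.8.
ΔQ = 182.125 − 144 = 38.125; wedge = 141.3 − 110.8 = 30.5.
Deadweight loss = ½ × 38.125 × 30.5 = $581.41.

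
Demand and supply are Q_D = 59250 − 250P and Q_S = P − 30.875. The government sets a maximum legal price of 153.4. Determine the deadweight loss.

3439.87

In inverse form: demand P = 237 − 0.004Q, supply P = 30.875 + Q.
Competitive equilibrium: 237 − 0.004Q = 30.875 + Q → Q* = 205.3038, P* = 236.1788.
At the ceiling P = 153.4, quantity supplied = (153.4 − 30.875)/1 = 122.525.
Willingness to pay at Q' = 122.525: 237 − 0.004·122.525 = 236.5099.
ΔQ = 205.3038 − 122.525 = 82.7788; wedge = 236.5099 − 153.4 = 83.1099.
DWL = ½ × 82.7788 × 83.1099 = 3439.87.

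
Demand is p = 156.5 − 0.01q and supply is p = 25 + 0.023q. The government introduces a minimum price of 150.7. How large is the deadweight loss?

Competitive equilibrium: 156.5 − 0.01q = 25 + 0.023q → q* = 3984.8485, p* = 116.6515.
At the floor p = 150.7, quantity demanded = (156.5 − 150.7)/0.01 = 580.
Sellers' marginal cost at q' = 580: 25 + 0.023·580 = 38.34.
Δq = 3984.8485 − 580 = 3404.8485; wedge = 150.7 − 38.34 = 112.36.
Welfare loss = ½ × 3404.8485 × 112.36 = 191284.39.

191284.39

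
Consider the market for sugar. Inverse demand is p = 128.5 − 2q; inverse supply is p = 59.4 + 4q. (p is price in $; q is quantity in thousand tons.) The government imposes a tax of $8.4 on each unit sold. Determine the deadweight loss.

Competitive equilibrium: 128.5 − 2q = 59.4 + 4q → q* = 11.5167, p* = 105.4667.
With the tax, the buyer price exceeds the seller price by 8.4: (128.5 − 2q) − (59.4 + 4q) = 8.4 → q' = 10.1167.
Δq = 11.5167 − 10.1167 = 1.4; the wedge equals the tax, 8.4.
DWL = ½ × 1.4 × 8.4 = $5.88 thousand.

$5.88 thousand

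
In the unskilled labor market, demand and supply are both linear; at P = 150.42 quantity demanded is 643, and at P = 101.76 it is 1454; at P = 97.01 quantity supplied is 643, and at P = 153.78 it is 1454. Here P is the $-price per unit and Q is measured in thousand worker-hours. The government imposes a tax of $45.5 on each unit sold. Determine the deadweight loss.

Demand slope = (101.76 − 150.42)/(1454 − 643) = −0.06, so P = 189 − 0.06Q.
Supply slope = (153.78 − 97.01)/(1454 − 643) = 0.07, so P = 52 + 0.07Q.
Competitive equilibrium: 189 − 0.06Q = 52 + 0.07Q → Q* = 1053.8462, P* = 125.7692.
With the tax, the buyer price exceeds the seller price by 45.5: (189 − 0.06Q) − (52 + 0.07Q) = 45.5 → Q' = 703.8462.
ΔQ = 1053.8462 − 703.8462 = 350; the wedge equals the tax, 45.5.
The triangle = ½ × 350 × 45.5 = $7962.50 thousand.

$7962.50 thousand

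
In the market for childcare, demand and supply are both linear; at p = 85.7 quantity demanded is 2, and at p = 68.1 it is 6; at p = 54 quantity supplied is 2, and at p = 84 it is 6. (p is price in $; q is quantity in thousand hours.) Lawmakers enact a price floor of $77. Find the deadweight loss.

$2.80 thousand

Demand slope = (68.1 − 85.7)/(6 − 2) = −4.4, so p = 94.5 − 4.4q.
Supply slope = (84 − 54)/(6 − 2) = 7.5, so p = 39 + 7.5q.
Competitive equilibrium: 94.5 − 4.4q = 39 + 7.5q → q* = 4.6639, p* = 73.979.
At the floor p = 77, quantity demanded = (94.5 − 77)/4.4 = 3.9773.
Sellers' marginal cost at q' = 3.9773: 39 + 7.5·3.9773 = 68.8298.
Δq = 4.6639 − 3.9773 = 0.6866; wedge = 77 − 68.8298 = 8.1702.
Welfare loss = ½ × 0.6866 × 8.1702 = $2.80 thousand.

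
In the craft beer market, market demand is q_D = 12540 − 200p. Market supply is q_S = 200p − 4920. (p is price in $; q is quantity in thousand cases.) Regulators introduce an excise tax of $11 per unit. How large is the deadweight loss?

In inverse form: demand p = 62.7 − 0.005q, supply p = 24.6 + 0.005q.
Competitive equilibrium: 62.7 − 0.005q = 24.6 + 0.005q → q* = 3810, p* = 43.65.
With the tax, the buyer price exceeds the seller price by 11: (62.7 − 0.005q) − (24.6 + 0.005q) = 11 → q' = 2710.
Δq = 3810 − 2710 = 1100; the wedge equals the tax, 11.
DWL = ½ × 1100 × 11 = $6050 thousand.

$6050 thousand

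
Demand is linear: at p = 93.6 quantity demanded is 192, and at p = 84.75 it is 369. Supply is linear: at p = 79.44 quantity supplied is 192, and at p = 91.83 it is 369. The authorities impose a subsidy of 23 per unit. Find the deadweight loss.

2204.17

Demand slope = (84.75 − 93.6)/(369 − 192) = −0.05, so p = 103.2 − 0.05q.
Supply slope = (91.83 − 79.44)/(369 − 192) = 0.07, so p = 66 + 0.07q.
Competitive equilibrium: 103.2 − 0.05q = 66 + 0.07q → q* = 310, p* = 87.7.
The subsidy lowers effective supply by 23: p = 43 + 0.07q.
New quantity: 103.2 − 0.05q = 43 + 0.07q → q' = 501.6667.
Overproduction Δq = 501.6667 − 310 = 191.6667; wedge = subsidy = 23.
Welfare loss = ½ × 191.6667 × 23 = 2204.17.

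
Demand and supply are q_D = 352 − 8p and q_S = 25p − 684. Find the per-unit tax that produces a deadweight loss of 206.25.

In inverse form: demand p = 44 − 0.125q, supply p = 27.36 + 0.04q.
Competitive equilibrium: 44 − 0.125q = 27.36 + 0.04q → q* = 100.8485, p* = 31.3939.
A tax t gives Δq = t/0.165 and wedge t, so DWL = t²/0.33.
t²/0.33 = 206.25 → t² = 68.0625 → t = 8.25.

8.25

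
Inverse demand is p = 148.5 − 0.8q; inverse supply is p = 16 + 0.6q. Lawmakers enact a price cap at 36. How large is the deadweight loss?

Competitive equilibrium: 148.5 − 0.8q = 16 + 0.6q → q* = 94.64286, p* = 72.78571.
At the ceiling p = 36, quantity supplied = (36 − 16)/0.6 = 33.33333.
Willingness to pay at q' = 33.33333: 148.5 − 0.8·33.33333 = 121.83334.
Δq = 94.64286 − 33.33333 = 61.30953; wedge = 121.83334 − 36 = 85.83334.
DWL = ½ × 61.30953 × 85.83334 = 2631.20.

2631.20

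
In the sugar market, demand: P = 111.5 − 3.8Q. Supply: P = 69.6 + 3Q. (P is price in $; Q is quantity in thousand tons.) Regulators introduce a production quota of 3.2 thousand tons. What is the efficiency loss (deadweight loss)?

Competitive equilibrium: 111.5 − 3.8Q = 69.6 + 3Q → Q* = 6.16176, P* = 88.08529.
At Q = 3.2: demand price = 111.5 − 3.8·3.2 = 99.34; supply price = 69.6 + 3·3.2 = 79.2.
ΔQ = 6.16176 − 3.2 = 2.96176; wedge = 99.34 − 79.2 = 20.14.
Welfare loss = ½ × 2.96176 × 20.14 = $29.82 thousand.

$29.82 thousand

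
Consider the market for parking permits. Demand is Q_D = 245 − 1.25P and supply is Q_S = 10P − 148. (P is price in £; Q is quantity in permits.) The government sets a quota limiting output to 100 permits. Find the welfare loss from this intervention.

In inverse form: demand P = 196 − 0.8Q, supply P = 14.8 + 0.1Q.
Competitive equilibrium: 196 − 0.8Q = 14.8 + 0.1Q → Q* = 201.3333, P* = 34.9333.
At Q = 100: demand price = 196 − 0.8·100 = 116; supply price = 14.8 + 0.1·100 = 24.8.
ΔQ = 201.3333 − 100 = 101.3333; wedge = 116 − 24.8 = 91.2.
Deadweight loss = ½ × 101.3333 × 91.2 = £4620.80.

£4620.80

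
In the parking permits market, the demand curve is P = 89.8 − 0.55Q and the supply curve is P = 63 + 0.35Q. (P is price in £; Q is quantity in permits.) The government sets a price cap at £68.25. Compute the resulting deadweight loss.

£98.27

Competitive equilibrium: 89.8 − 0.55Q = 63 + 0.35Q → Q* = 29.7778, P* = 73.4222.
At the ceiling P = 68.25, quantity supplied = (68.25 − 63)/0.35 = 15.
Willingness to pay at Q' = 15: 89.8 − 0.55·15 = 81.55.
ΔQ = 29.7778 − 15 = 14.7778; wedge = 81.55 − 68.25 = 13.3.
Welfare loss = ½ × 14.7778 × 13.3 = £98.27.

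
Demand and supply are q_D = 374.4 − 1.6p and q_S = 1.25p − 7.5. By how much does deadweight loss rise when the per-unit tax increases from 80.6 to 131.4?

3778.81

In inverse form: demand p = 234 − 0.625q, supply p = 6 + 0.8q.
Competitive equilibrium: 234 − 0.625q = 6 + 0.8q → q* = 160, p* = 134.
For a per-unit tax t: Δq = t/1.425, so DWL = ½·t·(t/1.425) = t²/2.85.
At t = 80.6: DWL = 2279.425. At t = 131.4: DWL = 6058.232.
Increase = 6058.232 − 2279.425 = 3778.81.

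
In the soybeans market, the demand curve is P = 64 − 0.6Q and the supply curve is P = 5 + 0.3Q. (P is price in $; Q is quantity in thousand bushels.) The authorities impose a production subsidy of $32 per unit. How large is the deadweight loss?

Competitive equilibrium: 64 − 0.6Q = 5 + 0.3Q → Q* = 65.5556, P* = 24.6667.
The subsidy lowers effective supply by 32: P = 0.3Q − 27.
New quantity: 64 − 0.6Q = 0.3Q − 27 → Q' = 101.1111.
Overproduction ΔQ = 101.1111 − 65.5556 = 35.5555; wedge = subsidy = 32.
Deadweight loss = ½ × 35.5555 × 32 = $568.89 thousand.

$568.89 thousand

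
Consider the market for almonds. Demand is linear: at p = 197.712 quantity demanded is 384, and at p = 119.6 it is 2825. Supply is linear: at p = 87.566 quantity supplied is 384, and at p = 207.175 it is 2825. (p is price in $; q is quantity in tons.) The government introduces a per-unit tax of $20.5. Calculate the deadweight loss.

Demand slope = (119.6 − 197.712)/(2825 − 384) = −0.032, so p = 210 − 0.032q.
Supply slope = (207.175 − 87.566)/(2825 − 384) = 0.049, so p = 68.75 + 0.049q.
Competitive equilibrium: 210 − 0.032q = 68.75 + 0.049q → q* = 1743.8272, p* = 154.1975.
With the tax, the buyer price exceeds the seller price by 20.5: (210 − 0.032q) − (68.75 + 0.049q) = 20.5 → q' = 1490.7407.
Δq = 1743.8272 − 1490.7407 = 253.0865; the wedge equals the tax, 20.5.
Welfare loss = ½ × 253.0865 × 20.5 = $2594.14.

$2594.14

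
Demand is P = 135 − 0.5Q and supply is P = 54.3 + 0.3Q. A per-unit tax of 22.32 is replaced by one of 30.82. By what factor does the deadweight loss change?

Competitive equilibrium: 135 − 0.5Q = 54.3 + 0.3Q → Q* = 100.875, P* = 84.5625.
For a per-unit tax t: ΔQ = t/0.8, so DWL = ½·t·(t/0.8) = t²/1.6.
At t = 22.32: DWL = 311.364. At t = 30.82: DWL = 593.670.
Ratio = (30.82/22.32)² = 1.907.

1.907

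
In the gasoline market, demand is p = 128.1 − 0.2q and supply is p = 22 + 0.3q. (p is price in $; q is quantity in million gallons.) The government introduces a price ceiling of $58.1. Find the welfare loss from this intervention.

$2109.87 million

Competitive equilibrium: 128.1 − 0.2q = 22 + 0.3q → q* = 212.2, p* = 85.66.
At the ceiling p = 58.1, quantity supplied = (58.1 − 22)/0.3 = 120.3333.
Willingness to pay at q' = 120.3333: 128.1 − 0.2·120.3333 = 104.0333.
Δq = 212.2 − 120.3333 = 91.8667; wedge = 104.0333 − 58.1 = 45.9333.
Welfare loss = ½ × 91.8667 × 45.9333 = $2109.87 million.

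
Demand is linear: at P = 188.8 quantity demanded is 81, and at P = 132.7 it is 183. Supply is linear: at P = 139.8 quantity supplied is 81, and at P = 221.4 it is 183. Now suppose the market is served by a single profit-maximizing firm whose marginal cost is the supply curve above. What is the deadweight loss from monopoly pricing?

778.20

Demand slope = (132.7 − 188.8)/(183 − 81) = −0.55, so P = 233.35 − 0.55Q.
Supply slope = (221.4 − 139.8)/(183 − 81) = 0.8, so P = 75 + 0.8Q.
Competitive equilibrium: 233.35 − 0.55Q = 75 + 0.8Q → Q* = 117.2963, P* = 168.837.
Marginal revenue: MR = 233.35 − 1.1Q. Set MR = MC: 233.35 − 1.1Q = 75 + 0.8Q → Q_m = 83.3421.
Price P_m = 233.35 − 0.55·83.3421 = 187.5118; MC(Q_m) = 75 + 0.8·83.3421 = 141.6737.
Competitive Q* = 117.2963, so ΔQ = 33.9542; wedge = 187.5118 − 141.6737 = 45.8381.
DWL = ½ × 33.9542 × 45.8381 = 778.20.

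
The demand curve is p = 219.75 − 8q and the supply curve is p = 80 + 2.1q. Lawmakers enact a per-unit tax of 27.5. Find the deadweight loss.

Competitive equilibrium: 219.75 − 8q = 80 + 2.1q → q* = 13.8366, p* = 109.0569.
With the tax, the buyer price exceeds the seller price by 27.5: (219.75 − 8q) − (80 + 2.1q) = 27.5 → q' = 11.1139.
Δq = 13.8366 − 11.1139 = 2.7227; the wedge equals the tax, 27.5.
DWL = ½ × 2.7227 × 27.5 = 37.44.

37.44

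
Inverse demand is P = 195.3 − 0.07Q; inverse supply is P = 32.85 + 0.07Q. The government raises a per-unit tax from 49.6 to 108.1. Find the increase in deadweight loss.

Competitive equilibrium: 195.3 − 0.07Q = 32.85 + 0.07Q → Q* = 1160.3571, P* = 114.075.
For a per-unit tax t: ΔQ = t/0.14, so DWL = ½·t·(t/0.14) = t²/0.28.
At t = 49.6: DWL = 8786.286. At t = 108.1: DWL = 41734.321.
Increase = 41734.321 − 8786.286 = 32948.04.

32948.04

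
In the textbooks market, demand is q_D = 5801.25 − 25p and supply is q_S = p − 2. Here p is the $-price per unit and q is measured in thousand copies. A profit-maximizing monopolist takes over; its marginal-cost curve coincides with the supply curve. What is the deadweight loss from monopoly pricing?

$34.90 thousand

In inverse form: demand p = 232.05 − 0.04q, supply p = 2 + q.
Competitive equilibrium: 232.05 − 0.04q = 2 + q → q* = 221.2019, p* = 223.2019.
Marginal revenue: MR = 232.05 − 0.08q. Set MR = MC: 232.05 − 0.08q = 2 + q → q_m = 213.0093.
Price p_m = 232.05 − 0.04·213.0093 = 223.5296; MC(q_m) = 2 + 1·213.0093 = 215.0093.
Competitive q* = 221.2019, so Δq = 8.1926; wedge = 223.5296 − 215.0093 = 8.5203.
The triangle = ½ × 8.1926 × 8.5203 = $34.90 thousand.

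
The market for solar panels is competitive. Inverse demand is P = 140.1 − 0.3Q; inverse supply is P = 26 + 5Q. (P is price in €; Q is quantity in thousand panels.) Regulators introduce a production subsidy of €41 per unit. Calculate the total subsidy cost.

Competitive equilibrium: 140.1 − 0.3Q = 26 + 5Q → Q* = 21.5283, P* = 133.6415.
The subsidy lowers effective supply by 41: P = 5Q − 15.
New quantity: 140.1 − 0.3Q = 5Q − 15 → Q' = 29.2642.
Total subsidy cost = 41 × 29.2642 = €1199.83 thousand.

€1199.83 thousand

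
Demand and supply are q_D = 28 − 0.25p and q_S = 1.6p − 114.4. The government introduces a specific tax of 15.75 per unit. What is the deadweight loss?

In inverse form: demand p = 112 − 4q, supply p = 71.5 + 0.625q.
Competitive equilibrium: 112 − 4q = 71.5 + 0.625q → q* = 8.7568, p* = 76.973.
With the tax, the buyer price exceeds the seller price by 15.75: (112 − 4q) − (71.5 + 0.625q) = 15.75 → q' = 5.3514.
Δq = 8.7568 − 5.3514 = 3.4054; the wedge equals the tax, 15.75.
Deadweight loss = ½ × 3.4054 × 15.75 = 26.82.

26.82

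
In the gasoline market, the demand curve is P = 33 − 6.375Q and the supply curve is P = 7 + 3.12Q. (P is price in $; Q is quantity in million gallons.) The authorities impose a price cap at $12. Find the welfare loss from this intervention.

$6.12 million

Competitive equilibrium: 33 − 6.375Q = 7 + 3.12Q → Q* = 2.7383, P* = 15.5434.
At the ceiling P = 12, quantity supplied = (12 − 7)/3.12 = 1.6026.
Willingness to pay at Q' = 1.6026: 33 − 6.375·1.6026 = 22.7834.
ΔQ = 2.7383 − 1.6026 = 1.1357; wedge = 22.7834 − 12 = 10.7834.
The triangle = ½ × 1.1357 × 10.7834 = $6.12 million.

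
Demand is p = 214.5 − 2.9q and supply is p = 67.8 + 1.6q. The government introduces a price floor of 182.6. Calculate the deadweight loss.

Competitive equilibrium: 214.5 − 2.9q = 67.8 + 1.6q → q* = 32.6, p* = 119.96.
At the floor p = 182.6, quantity demanded = (214.5 − 182.6)/2.9 = 11.
Sellers' marginal cost at q' = 11: 67.8 + 1.6·11 = 85.4.
Δq = 32.6 − 11 = 21.6; wedge = 182.6 − 85.4 = 97.2.
The triangle = ½ × 21.6 × 97.2 = 1049.76.

1049.76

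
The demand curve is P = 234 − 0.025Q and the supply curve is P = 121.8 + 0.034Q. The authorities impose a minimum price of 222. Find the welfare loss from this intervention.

Competitive equilibrium: 234 − 0.025Q = 121.8 + 0.034Q → Q* = 1901.6949, P* = 186.4576.
At the floor P = 222, quantity demanded = (234 − 222)/0.025 = 480.
Sellers' marginal cost at Q' = 480: 121.8 + 0.034·480 = 138.12.
ΔQ = 1901.6949 − 480 = 1421.6949; wedge = 222 − 138.12 = 83.88.
DWL = ½ × 1421.6949 × 83.88 = 59625.88.

59625.88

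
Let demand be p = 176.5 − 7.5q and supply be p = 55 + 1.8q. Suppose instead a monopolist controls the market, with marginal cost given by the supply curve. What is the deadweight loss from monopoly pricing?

158.18

Competitive equilibrium: 176.5 − 7.5q = 55 + 1.8q → q* = 13.0645, p* = 78.5161.
Marginal revenue: MR = 176.5 − 15q. Set MR = MC: 176.5 − 15q = 55 + 1.8q → q_m = 7.2321.
Price p_m = 176.5 − 7.5·7.2321 = 122.2593; MC(q_m) = 55 + 1.8·7.2321 = 68.0178.
Competitive q* = 13.0645, so Δq = 5.8324; wedge = 122.2593 − 68.0178 = 54.2415.
DWL = ½ × 5.8324 × 54.2415 = 158.18.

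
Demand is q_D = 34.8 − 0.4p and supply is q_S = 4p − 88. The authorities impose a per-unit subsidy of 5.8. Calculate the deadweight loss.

In inverse form: demand p = 87 − 2.5q, supply p = 22 + 0.25q.
Competitive equilibrium: 87 − 2.5q = 22 + 0.25q → q* = 23.6364, p* = 27.9091.
The subsidy lowers effective supply by 5.8: p = 16.2 + 0.25q.
New quantity: 87 − 2.5q = 16.2 + 0.25q → q' = 25.7455.
Overproduction Δq = 25.7455 − 23.6364 = 2.1091; wedge = subsidy = 5.8.
The triangle = ½ × 2.1091 × 5.8 = 6.12.

6.12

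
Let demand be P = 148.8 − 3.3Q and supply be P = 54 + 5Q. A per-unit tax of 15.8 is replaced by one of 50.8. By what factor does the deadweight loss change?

Competitive equilibrium: 148.8 − 3.3Q = 54 + 5Q → Q* = 11.4217, P* = 111.1084.
For a per-unit tax t: ΔQ = t/8.3, so DWL = ½·t·(t/8.3) = t²/16.6.
At t = 15.8: DWL = 15.039. At t = 50.8: DWL = 155.460.
Ratio = (50.8/15.8)² = 10.337.

10.337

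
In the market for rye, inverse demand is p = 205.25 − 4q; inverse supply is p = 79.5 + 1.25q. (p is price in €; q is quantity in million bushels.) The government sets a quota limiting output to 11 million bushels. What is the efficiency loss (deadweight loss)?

€440.38 million

Competitive equilibrium: 205.25 − 4q = 79.5 + 1.25q → q* = 23.9524, p* = 109.4405.
At q = 11: demand price = 205.25 − 4·11 = 161.25; supply price = 79.5 + 1.25·11 = 93.25.
Δq = 23.9524 − 11 = 12.9524; wedge = 161.25 − 93.25 = 68.
Deadweight loss = ½ × 12.9524 × 68 = €440.38 million.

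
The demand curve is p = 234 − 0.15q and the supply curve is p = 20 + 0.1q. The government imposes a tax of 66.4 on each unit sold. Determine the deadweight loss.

Competitive equilibrium: 234 − 0.15q = 20 + 0.1q → q* = 856, p* = 105.6.
With the tax, the buyer price exceeds the seller price by 66.4: (234 − 0.15q) − (20 + 0.1q) = 66.4 → q' = 590.4.
Δq = 856 − 590.4 = 265.6; the wedge equals the tax, 66.4.
The triangle = ½ × 265.6 × 66.4 = 8817.92.

8817.92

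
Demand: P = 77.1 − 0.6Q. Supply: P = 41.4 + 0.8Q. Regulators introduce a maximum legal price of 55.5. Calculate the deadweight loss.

43.41

Competitive equilibrium: 77.1 − 0.6Q = 41.4 + 0.8Q → Q* = 25.5, P* = 61.8.
At the ceiling P = 55.5, quantity supplied = (55.5 − 41.4)/0.8 = 17.625.
Willingness to pay at Q' = 17.625: 77.1 − 0.6·17.625 = 66.525.
ΔQ = 25.5 − 17.625 = 7.875; wedge = 66.525 − 55.5 = 11.025.
The triangle = ½ × 7.875 × 11.025 = 43.41.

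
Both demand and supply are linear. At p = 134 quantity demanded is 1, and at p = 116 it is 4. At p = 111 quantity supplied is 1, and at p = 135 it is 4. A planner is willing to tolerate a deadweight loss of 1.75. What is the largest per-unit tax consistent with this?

Demand slope = (116 − 134)/(4 − 1) = −6, so p = 140 − 6q.
Supply slope = (135 − 111)/(4 − 1) = 8, so p = 103 + 8q.
Competitive equilibrium: 140 − 6q = 103 + 8q → q* = 2.6429, p* = 124.1429.
A tax t gives Δq = t/14 and wedge t, so DWL = t²/28.
t²/28 = 1.75 → t² = 49 → t = 7.

7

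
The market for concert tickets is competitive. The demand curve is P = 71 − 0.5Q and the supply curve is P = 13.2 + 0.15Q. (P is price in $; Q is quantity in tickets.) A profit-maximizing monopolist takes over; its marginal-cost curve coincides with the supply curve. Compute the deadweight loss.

$485.80

Competitive equilibrium: 71 − 0.5Q = 13.2 + 0.15Q → Q* = 88.9231, P* = 26.5385.
Marginal revenue: MR = 71 − Q. Set MR = MC: 71 − Q = 13.2 + 0.15Q → Q_m = 50.2609.
Price P_m = 71 − 0.5·50.2609 = 45.8696; MC(Q_m) = 13.2 + 0.15·50.2609 = 20.7391.
Competitive Q* = 88.9231, so ΔQ = 38.6622; wedge = 45.8696 − 20.7391 = 25.1305.
DWL = ½ × 38.6622 × 25.1305 = $485.80.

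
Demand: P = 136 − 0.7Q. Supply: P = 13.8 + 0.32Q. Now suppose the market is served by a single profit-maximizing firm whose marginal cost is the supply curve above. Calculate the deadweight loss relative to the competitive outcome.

1212.42

Competitive equilibrium: 136 − 0.7Q = 13.8 + 0.32Q → Q* = 119.8039, P* = 52.1373.
Marginal revenue: MR = 136 − 1.4Q. Set MR = MC: 136 − 1.4Q = 13.8 + 0.32Q → Q_m = 71.0465.
Price P_m = 136 − 0.7·71.0465 = 86.2675; MC(Q_m) = 13.8 + 0.32·71.0465 = 36.5349.
Competitive Q* = 119.8039, so ΔQ = 48.7574; wedge = 86.2675 − 36.5349 = 49.7326.
Deadweight loss = ½ × 48.7574 × 49.7326 = 1212.42.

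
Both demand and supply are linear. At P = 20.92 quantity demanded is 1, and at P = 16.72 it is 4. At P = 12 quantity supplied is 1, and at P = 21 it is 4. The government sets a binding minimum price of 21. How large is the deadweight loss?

9.56

Demand slope = (16.72 − 20.92)/(4 − 1) = −1.4, so P = 22.32 − 1.4Q.
Supply slope = (21 − 12)/(4 − 1) = 3, so P = 9 + 3Q.
Competitive equilibrium: 22.32 − 1.4Q = 9 + 3Q → Q* = 3.0273, P* = 18.0818.
At the floor P = 21, quantity demanded = (22.32 − 21)/1.4 = 0.9429.
Sellers' marginal cost at Q' = 0.9429: 9 + 3·0.9429 = 11.8287.
ΔQ = 3.0273 − 0.9429 = 2.0844; wedge = 21 − 11.8287 = 9.1713.
Deadweight loss = ½ × 2.0844 × 9.1713 = 9.56.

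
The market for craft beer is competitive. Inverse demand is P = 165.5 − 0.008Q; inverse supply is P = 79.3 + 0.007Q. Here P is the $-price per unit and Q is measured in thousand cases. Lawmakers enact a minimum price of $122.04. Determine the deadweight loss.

$740.26 thousand

Competitive equilibrium: 165.5 − 0.008Q = 79.3 + 0.007Q → Q* = 5746.6667, P* = 119.5267.
At the floor P = 122.04, quantity demanded = (165.5 − 122.04)/0.008 = 5432.5.
Sellers' marginal cost at Q' = 5432.5: 79.3 + 0.007·5432.5 = 117.3275.
ΔQ = 5746.6667 − 5432.5 = 314.1667; wedge = 122.04 − 117.3275 = 4.7125.
Deadweight loss = ½ × 314.1667 × 4.7125 = $740.26 thousand.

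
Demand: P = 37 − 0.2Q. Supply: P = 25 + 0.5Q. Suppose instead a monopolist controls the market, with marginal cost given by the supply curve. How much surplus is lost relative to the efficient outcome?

Competitive equilibrium: 37 − 0.2Q = 25 + 0.5Q → Q* = 17.1429, P* = 33.5714.
Marginal revenue: MR = 37 − 0.4Q. Set MR = MC: 37 − 0.4Q = 25 + 0.5Q → Q_m = 13.3333.
Price P_m = 37 − 0.2·13.3333 = 34.3333; MC(Q_m) = 25 + 0.5·13.3333 = 31.6667.
Competitive Q* = 17.1429, so ΔQ = 3.8096; wedge = 34.3333 − 31.6667 = 2.6666.
The triangle = ½ × 3.8096 × 2.6666 = 5.08.

5.08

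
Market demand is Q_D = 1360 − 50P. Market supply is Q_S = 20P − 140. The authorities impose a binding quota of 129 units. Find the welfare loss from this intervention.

891.21

In inverse form: demand P = 27.2 − 0.02Q, supply P = 7 + 0.05Q.
Competitive equilibrium: 27.2 − 0.02Q = 7 + 0.05Q → Q* = 288.5714, P* = 21.4286.
At Q = 129: demand price = 27.2 − 0.02·129 = 24.62; supply price = 7 + 0.05·129 = 13.45.
ΔQ = 288.5714 − 129 = 159.5714; wedge = 24.62 − 13.45 = 11.17.
Deadweight loss = ½ × 159.5714 × 11.17 = 891.21.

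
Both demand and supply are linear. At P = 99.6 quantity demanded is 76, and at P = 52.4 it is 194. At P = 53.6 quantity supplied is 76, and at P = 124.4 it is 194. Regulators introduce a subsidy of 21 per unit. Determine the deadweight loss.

Demand slope = (52.4 − 99.6)/(194 − 76) = −0.4, so P = 130 − 0.4Q.
Supply slope = (124.4 − 53.6)/(194 − 76) = 0.6, so P = 8 + 0.6Q.
Competitive equilibrium: 130 − 0.4Q = 8 + 0.6Q → Q* = 122, P* = 81.2.
The subsidy lowers effective supply by 21: P = 0.6Q − 13.
New quantity: 130 − 0.4Q = 0.6Q − 13 → Q' = 143.
Overproduction ΔQ = 143 − 122 = 21; wedge = subsidy = 21.
Deadweight loss = ½ × 21 × 21 = 220.50.

220.50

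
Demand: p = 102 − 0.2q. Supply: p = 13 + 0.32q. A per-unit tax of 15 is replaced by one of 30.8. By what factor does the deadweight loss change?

4.216

Competitive equilibrium: 102 − 0.2q = 13 + 0.32q → q* = 171.1538, p* = 67.7692.
For a per-unit tax t: Δq = t/0.52, so DWL = ½·t·(t/0.52) = t²/1.04.
At t = 15: DWL = 216.346. At t = 30.8: DWL = 912.154.
Ratio = (30.8/15)² = 4.216.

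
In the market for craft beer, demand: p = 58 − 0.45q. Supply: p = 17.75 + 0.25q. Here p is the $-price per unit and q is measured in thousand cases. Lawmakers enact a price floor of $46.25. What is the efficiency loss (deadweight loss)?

$344.84 thousand

Competitive equilibrium: 58 − 0.45q = 17.75 + 0.25q → q* = 57.5, p* = 32.125.
At the floor p = 46.25, quantity demanded = (58 − 46.25)/0.45 = 26.1111.
Sellers' marginal cost at q' = 26.1111: 17.75 + 0.25·26.1111 = 24.2778.
Δq = 57.5 − 26.1111 = 31.3889; wedge = 46.25 − 24.2778 = 21.9722.
Welfare loss = ½ × 31.3889 × 21.9722 = $344.84 thousand.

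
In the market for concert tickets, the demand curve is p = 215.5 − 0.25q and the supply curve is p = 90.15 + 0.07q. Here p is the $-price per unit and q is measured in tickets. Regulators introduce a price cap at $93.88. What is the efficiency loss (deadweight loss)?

$18325.91

Competitive equilibrium: 215.5 − 0.25q = 90.15 + 0.07q → q* = 391.71875, p* = 117.57031.
At the ceiling p = 93.88, quantity supplied = (93.88 − 90.15)/0.07 = 53.28571.
Willingness to pay at q' = 53.28571: 215.5 − 0.25·53.28571 = 202.17857.
Δq = 391.71875 − 53.28571 = 338.43304; wedge = 202.17857 − 93.88 = 108.29857.
Deadweight loss = ½ × 338.43304 × 108.29857 = $18325.91.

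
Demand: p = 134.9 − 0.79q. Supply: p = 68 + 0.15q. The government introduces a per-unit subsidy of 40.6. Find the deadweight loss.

Competitive equilibrium: 134.9 − 0.79q = 68 + 0.15q → q* = 71.1702, p* = 78.6755.
The subsidy lowers effective supply by 40.6: p = 27.4 + 0.15q.
New quantity: 134.9 − 0.79q = 27.4 + 0.15q → q' = 114.3617.
Overproduction Δq = 114.3617 − 71.1702 = 43.1915; wedge = subsidy = 40.6.
DWL = ½ × 43.1915 × 40.6 = 876.79.

876.79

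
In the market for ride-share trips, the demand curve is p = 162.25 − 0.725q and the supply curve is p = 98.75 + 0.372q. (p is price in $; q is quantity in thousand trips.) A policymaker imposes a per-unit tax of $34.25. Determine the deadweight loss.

$534.67 thousand

Competitive equilibrium: 162.25 − 0.725q = 98.75 + 0.372q → q* = 57.8851, p* = 120.2833.
With the tax, the buyer price exceeds the seller price by 34.25: (162.25 − 0.725q) − (98.75 + 0.372q) = 34.25 → q' = 26.6636.
Δq = 57.8851 − 26.6636 = 31.2215; the wedge equals the tax, 34.25.
Deadweight loss = ½ × 31.2215 × 34.25 = $534.67 thousand.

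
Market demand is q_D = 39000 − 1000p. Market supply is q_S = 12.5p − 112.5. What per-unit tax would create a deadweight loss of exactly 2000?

In inverse form: demand p = 39 − 0.001q, supply p = 9 + 0.08q.
Competitive equilibrium: 39 − 0.001q = 9 + 0.08q → q* = 370.3704, p* = 38.6296.
A tax t gives Δq = t/0.081 and wedge t, so DWL = t²/0.162.
t²/0.162 = 2000 → t² = 324 → t = 18.

18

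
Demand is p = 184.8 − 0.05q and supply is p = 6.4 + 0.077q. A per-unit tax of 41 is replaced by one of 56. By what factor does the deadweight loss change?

Competitive equilibrium: 184.8 − 0.05q = 6.4 + 0.077q → q* = 1404.7244, p* = 114.5638.
For a per-unit tax t: Δq = t/0.127, so DWL = ½·t·(t/0.127) = t²/0.254.
At t = 41: DWL = 6618.110. At t = 56: DWL = 12346.457.
Ratio = (56/41)² = 1.866.

1.866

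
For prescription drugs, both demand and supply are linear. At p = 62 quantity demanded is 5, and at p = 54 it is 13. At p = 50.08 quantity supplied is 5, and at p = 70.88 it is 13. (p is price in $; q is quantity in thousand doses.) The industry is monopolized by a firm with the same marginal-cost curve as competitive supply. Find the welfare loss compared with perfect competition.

$5.88 thousand

Demand slope = (54 − 62)/(13 − 5) = −1, so p = 67 − q.
Supply slope = (70.88 − 50.08)/(13 − 5) = 2.6, so p = 37.08 + 2.6q.
Competitive equilibrium: 67 − q = 37.08 + 2.6q → q* = 8.3111, p* = 58.6889.
Marginal revenue: MR = 67 − 2q. Set MR = MC: 67 − 2q = 37.08 + 2.6q → q_m = 6.5043.
Price p_m = 67 − 1·6.5043 = 60.4957; MC(q_m) = 37.08 + 2.6·6.5043 = 53.9912.
Competitive q* = 8.3111, so Δq = 1.8068; wedge = 60.4957 − 53.9912 = 6.5045.
Welfare loss = ½ × 1.8068 × 6.5045 = $5.88 thousand.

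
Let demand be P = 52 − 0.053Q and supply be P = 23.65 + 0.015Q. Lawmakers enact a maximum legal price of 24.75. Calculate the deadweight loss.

Competitive equilibrium: 52 − 0.053Q = 23.65 + 0.015Q → Q* = 416.91176, P* = 29.90368.
At the ceiling P = 24.75, quantity supplied = (24.75 − 23.65)/0.015 = 73.33333.
Willingness to pay at Q' = 73.33333: 52 − 0.053·73.33333 = 48.11333.
ΔQ = 416.91176 − 73.33333 = 343.57843; wedge = 48.11333 − 24.75 = 23.36333.
The triangle = ½ × 343.57843 × 23.36333 = 4013.57.

4013.57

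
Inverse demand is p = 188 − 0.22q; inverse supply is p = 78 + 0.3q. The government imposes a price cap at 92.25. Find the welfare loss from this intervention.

Competitive equilibrium: 188 − 0.22q = 78 + 0.3q → q* = 211.5385, p* = 141.4615.
At the ceiling p = 92.25, quantity supplied = (92.25 − 78)/0.3 = 47.5.
Willingness to pay at q' = 47.5: 188 − 0.22·47.5 = 177.55.
Δq = 211.5385 − 47.5 = 164.0385; wedge = 177.55 − 92.25 = 85.3.
The triangle = ½ × 164.0385 × 85.3 = 6996.24.

6996.24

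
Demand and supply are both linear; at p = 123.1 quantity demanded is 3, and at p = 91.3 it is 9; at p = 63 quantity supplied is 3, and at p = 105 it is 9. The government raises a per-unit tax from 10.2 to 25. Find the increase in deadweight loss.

Demand slope = (91.3 − 123.1)/(9 − 3) = −5.3, so p = 139 − 5.3q.
Supply slope = (105 − 63)/(9 − 3) = 7, so p = 42 + 7q.
Competitive equilibrium: 139 − 5.3q = 42 + 7q → q* = 7.8862, p* = 97.2033.
For a per-unit tax t: Δq = t/12.3, so DWL = ½·t·(t/12.3) = t²/24.6.
At t = 10.2: DWL = 4.229. At t = 25: DWL = 25.407.
Increase = 25.407 − 4.229 = 21.18.

21.18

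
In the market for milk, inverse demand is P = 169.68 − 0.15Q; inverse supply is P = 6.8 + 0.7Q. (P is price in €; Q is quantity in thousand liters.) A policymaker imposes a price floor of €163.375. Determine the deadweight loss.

€9510.32 thousand

Competitive equilibrium: 169.68 − 0.15Q = 6.8 + 0.7Q → Q* = 191.6235, P* = 140.9365.
At the floor P = 163.375, quantity demanded = (169.68 − 163.375)/0.15 = 42.0333.
Sellers' marginal cost at Q' = 42.0333: 6.8 + 0.7·42.0333 = 36.2233.
ΔQ = 191.6235 − 42.0333 = 149.5902; wedge = 163.375 − 36.2233 = 127.1517.
The triangle = ½ × 149.5902 × 127.1517 = €9510.32 thousand.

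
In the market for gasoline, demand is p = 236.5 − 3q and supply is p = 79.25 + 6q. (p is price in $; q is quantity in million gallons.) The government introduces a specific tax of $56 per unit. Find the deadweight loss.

$174.22 million

Competitive equilibrium: 236.5 − 3q = 79.25 + 6q → q* = 17.4722, p* = 184.0833.
With the tax, the buyer price exceeds the seller price by 56: (236.5 − 3q) − (79.25 + 6q) = 56 → q' = 11.25.
Δq = 17.4722 − 11.25 = 6.2222; the wedge equals the tax, 56.
DWL = ½ × 6.2222 × 56 = $174.22 million.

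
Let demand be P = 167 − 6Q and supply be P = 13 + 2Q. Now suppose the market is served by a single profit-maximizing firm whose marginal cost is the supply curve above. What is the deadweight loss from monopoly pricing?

272.25

Competitive equilibrium: 167 − 6Q = 13 + 2Q → Q* = 19.25, P* = 51.5.
Marginal revenue: MR = 167 − 12Q. Set MR = MC: 167 − 12Q = 13 + 2Q → Q_m = 11.
Price P_m = 167 − 6·11 = 101; MC(Q_m) = 13 + 2·11 = 35.
Competitive Q* = 19.25, so ΔQ = 8.25; wedge = 101 − 35 = 66.
DWL = ½ × 8.25 × 66 = 272.25.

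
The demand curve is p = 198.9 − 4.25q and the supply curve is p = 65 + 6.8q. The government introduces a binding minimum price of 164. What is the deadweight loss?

84.29

Competitive equilibrium: 198.9 − 4.25q = 65 + 6.8q → q* = 12.1176, p* = 147.4.
At the floor p = 164, quantity demanded = (198.9 − 164)/4.25 = 8.2118.
Sellers' marginal cost at q' = 8.2118: 65 + 6.8·8.2118 = 120.8402.
Δq = 12.1176 − 8.2118 = 3.9058; wedge = 164 − 120.8402 = 43.1598.
Deadweight loss = ½ × 3.9058 × 43.1598 = 84.29.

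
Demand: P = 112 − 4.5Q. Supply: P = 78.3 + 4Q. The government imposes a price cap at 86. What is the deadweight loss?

17.68

Competitive equilibrium: 112 − 4.5Q = 78.3 + 4Q → Q* = 3.9647, P* = 94.1588.
At the ceiling P = 86, quantity supplied = (86 − 78.3)/4 = 1.925.
Willingness to pay at Q' = 1.925: 112 − 4.5·1.925 = 103.3375.
ΔQ = 3.9647 − 1.925 = 2.0397; wedge = 103.3375 − 86 = 17.3375.
Welfare loss = ½ × 2.0397 × 17.3375 = 17.68.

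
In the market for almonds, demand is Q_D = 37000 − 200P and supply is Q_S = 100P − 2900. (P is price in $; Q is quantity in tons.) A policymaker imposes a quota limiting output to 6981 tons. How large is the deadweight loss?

In inverse form: demand P = 185 − 0.005Q, supply P = 29 + 0.01Q.
Competitive equilibrium: 185 − 0.005Q = 29 + 0.01Q → Q* = 10400, P* = 133.
At Q = 6981: demand price = 185 − 0.005·6981 = 150.095; supply price = 29 + 0.01·6981 = 98.81.
ΔQ = 10400 − 6981 = 3419; wedge = 150.095 − 98.81 = 51.285.
Welfare loss = ½ × 3419 × 51.285 = $87671.71.

$87671.71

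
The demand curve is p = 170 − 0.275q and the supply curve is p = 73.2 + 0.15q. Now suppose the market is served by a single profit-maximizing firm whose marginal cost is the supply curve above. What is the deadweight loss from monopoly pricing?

1701.38

Competitive equilibrium: 170 − 0.275q = 73.2 + 0.15q → q* = 227.7647, p* = 107.3647.
Marginal revenue: MR = 170 − 0.55q. Set MR = MC: 170 − 0.55q = 73.2 + 0.15q → q_m = 138.2857.
Price p_m = 170 − 0.275·138.2857 = 131.9714; MC(q_m) = 73.2 + 0.15·138.2857 = 93.9429.
Competitive q* = 227.7647, so Δq = 89.479; wedge = 131.9714 − 93.9429 = 38.0285.
DWL = ½ × 89.479 × 38.0285 = 1701.38.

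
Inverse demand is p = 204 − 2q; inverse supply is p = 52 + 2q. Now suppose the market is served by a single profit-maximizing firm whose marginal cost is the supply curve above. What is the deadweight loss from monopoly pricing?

320.89

Competitive equilibrium: 204 − 2q = 52 + 2q → q* = 38, p* = 128.
Marginal revenue: MR = 204 − 4q. Set MR = MC: 204 − 4q = 52 + 2q → q_m = 25.3333.
Price p_m = 204 − 2·25.3333 = 153.3334; MC(q_m) = 52 + 2·25.3333 = 102.6666.
Competitive q* = 38, so Δq = 12.6667; wedge = 153.3334 − 102.6666 = 50.6668.
Welfare loss = ½ × 12.6667 × 50.6668 = 320.89.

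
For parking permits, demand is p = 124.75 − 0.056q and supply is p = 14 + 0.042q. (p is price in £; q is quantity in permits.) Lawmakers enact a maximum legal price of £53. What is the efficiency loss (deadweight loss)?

Competitive equilibrium: 124.75 − 0.056q = 14 + 0.042q → q* = 1130.102, p* = 61.4643.
At the ceiling p = 53, quantity supplied = (53 − 14)/0.042 = 928.5714.
Willingness to pay at q' = 928.5714: 124.75 − 0.056·928.5714 = 72.75.
Δq = 1130.102 − 928.5714 = 201.5306; wedge = 72.75 − 53 = 19.75.
Welfare loss = ½ × 201.5306 × 19.75 = £1990.11.

£1990.11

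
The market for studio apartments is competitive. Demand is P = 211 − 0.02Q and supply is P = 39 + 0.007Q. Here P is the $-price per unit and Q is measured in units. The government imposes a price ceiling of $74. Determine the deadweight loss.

Competitive equilibrium: 211 − 0.02Q = 39 + 0.007Q → Q* = 6370.3704, P* = 83.5926.
At the ceiling P = 74, quantity supplied = (74 − 39)/0.007 = 5000.
Willingness to pay at Q' = 5000: 211 − 0.02·5000 = 111.
ΔQ = 6370.3704 − 5000 = 1370.3704; wedge = 111 − 74 = 37.
DWL = ½ × 1370.3704 × 37 = $25351.85.

$25351.85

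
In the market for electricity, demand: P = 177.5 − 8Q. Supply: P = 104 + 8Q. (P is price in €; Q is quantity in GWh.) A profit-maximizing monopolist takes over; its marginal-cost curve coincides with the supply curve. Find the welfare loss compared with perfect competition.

€18.76

Competitive equilibrium: 177.5 − 8Q = 104 + 8Q → Q* = 4.5938, P* = 140.75.
Marginal revenue: MR = 177.5 − 16Q. Set MR = MC: 177.5 − 16Q = 104 + 8Q → Q_m = 3.0625.
Price P_m = 177.5 − 8·3.0625 = 153; MC(Q_m) = 104 + 8·3.0625 = 128.5.
Competitive Q* = 4.5938, so ΔQ = 1.5313; wedge = 153 − 128.5 = 24.5.
DWL = ½ × 1.5313 × 24.5 = €18.76.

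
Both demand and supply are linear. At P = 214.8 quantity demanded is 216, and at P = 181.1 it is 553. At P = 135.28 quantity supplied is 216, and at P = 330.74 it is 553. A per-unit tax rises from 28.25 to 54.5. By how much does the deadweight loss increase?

Demand slope = (181.1 − 214.8)/(553 − 216) = −0.1, so P = 236.4 − 0.1Q.
Supply slope = (330.74 − 135.28)/(553 − 216) = 0.58, so P = 10 + 0.58Q.
Competitive equilibrium: 236.4 − 0.1Q = 10 + 0.58Q → Q* = 332.9412, P* = 203.1059.
For a per-unit tax t: ΔQ = t/0.68, so DWL = ½·t·(t/0.68) = t²/1.36.
At t = 28.25: DWL = 586.811. At t = 54.5: DWL = 2184.007.
Increase = 2184.007 − 586.811 = 1597.20.

1597.20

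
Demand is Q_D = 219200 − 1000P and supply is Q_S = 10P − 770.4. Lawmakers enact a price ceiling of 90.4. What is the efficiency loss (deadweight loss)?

81955.66

In inverse form: demand P = 219.2 − 0.001Q, supply P = 77.04 + 0.1Q.
Competitive equilibrium: 219.2 − 0.001Q = 77.04 + 0.1Q → Q* = 1407.5248, P* = 217.7925.
At the ceiling P = 90.4, quantity supplied = (90.4 − 77.04)/0.1 = 133.6.
Willingness to pay at Q' = 133.6: 219.2 − 0.001·133.6 = 219.0664.
ΔQ = 1407.5248 − 133.6 = 1273.9248; wedge = 219.0664 − 90.4 = 128.6664.
Welfare loss = ½ × 1273.9248 × 128.6664 = 81955.66.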